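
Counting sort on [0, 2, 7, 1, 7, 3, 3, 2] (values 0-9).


Input: [0, 2, 7, 1, 7, 3, 3, 2]
Counts: [1, 1, 2, 2, 0, 0, 0, 2, 0, 0]

Sorted: [0, 1, 2, 2, 3, 3, 7, 7]


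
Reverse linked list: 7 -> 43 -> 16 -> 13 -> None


Step 1: curr=7, set curr.next=prev(None) | reversed so far: 7
Step 2: curr=43, set curr.next=prev(7) | reversed so far: 43 -> 7
Step 3: curr=16, set curr.next=prev(43) | reversed so far: 16 -> 43 -> 7
Step 4: curr=13, set curr.next=prev(16) | reversed so far: 13 -> 16 -> 43 -> 7

13 -> 16 -> 43 -> 7 -> None


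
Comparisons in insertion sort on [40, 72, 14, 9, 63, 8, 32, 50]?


Algorithm: insertion sort
Input: [40, 72, 14, 9, 63, 8, 32, 50]
Sorted: [8, 9, 14, 32, 40, 50, 63, 72]

20


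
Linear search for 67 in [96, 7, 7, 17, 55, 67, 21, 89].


i=0: 96!=67
i=1: 7!=67
i=2: 7!=67
i=3: 17!=67
i=4: 55!=67
i=5: 67==67 found!

Found at 5, 6 comps


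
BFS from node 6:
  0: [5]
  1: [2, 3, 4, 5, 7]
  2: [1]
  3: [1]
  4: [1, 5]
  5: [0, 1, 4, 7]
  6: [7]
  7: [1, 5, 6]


Visit 6, enqueue [7]
Visit 7, enqueue [1, 5]
Visit 1, enqueue [2, 3, 4]
Visit 5, enqueue [0]
Visit 2, enqueue []
Visit 3, enqueue []
Visit 4, enqueue []
Visit 0, enqueue []

BFS order: [6, 7, 1, 5, 2, 3, 4, 0]


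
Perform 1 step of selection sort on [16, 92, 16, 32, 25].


Initial: [16, 92, 16, 32, 25]
Step 1: min=16 at 0
  Swap: [16, 92, 16, 32, 25]

After 1 step: [16, 92, 16, 32, 25]


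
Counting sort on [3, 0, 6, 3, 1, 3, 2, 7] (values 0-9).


Input: [3, 0, 6, 3, 1, 3, 2, 7]
Counts: [1, 1, 1, 3, 0, 0, 1, 1, 0, 0]

Sorted: [0, 1, 2, 3, 3, 3, 6, 7]


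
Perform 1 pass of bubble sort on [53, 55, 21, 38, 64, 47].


Initial: [53, 55, 21, 38, 64, 47]
Pass 1: [53, 21, 38, 55, 47, 64] (3 swaps)

After 1 pass: [53, 21, 38, 55, 47, 64]


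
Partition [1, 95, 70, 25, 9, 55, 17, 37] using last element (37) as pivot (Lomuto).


Pivot: 37
  1 <= 37: advance i (no swap)
  25 <= 37: swap -> [1, 25, 70, 95, 9, 55, 17, 37]
  9 <= 37: swap -> [1, 25, 9, 95, 70, 55, 17, 37]
  17 <= 37: swap -> [1, 25, 9, 17, 70, 55, 95, 37]
Place pivot at 4: [1, 25, 9, 17, 37, 55, 95, 70]

Partitioned: [1, 25, 9, 17, 37, 55, 95, 70]


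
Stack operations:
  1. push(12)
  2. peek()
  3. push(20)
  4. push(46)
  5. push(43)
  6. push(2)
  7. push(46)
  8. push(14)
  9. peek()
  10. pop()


push(12) -> [12]
peek()->12
push(20) -> [12, 20]
push(46) -> [12, 20, 46]
push(43) -> [12, 20, 46, 43]
push(2) -> [12, 20, 46, 43, 2]
push(46) -> [12, 20, 46, 43, 2, 46]
push(14) -> [12, 20, 46, 43, 2, 46, 14]
peek()->14
pop()->14, [12, 20, 46, 43, 2, 46]

Final stack: [12, 20, 46, 43, 2, 46]


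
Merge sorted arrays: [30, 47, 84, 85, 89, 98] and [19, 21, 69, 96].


Take 19 from B
Take 21 from B
Take 30 from A
Take 47 from A
Take 69 from B
Take 84 from A
Take 85 from A
Take 89 from A
Take 96 from B

Merged: [19, 21, 30, 47, 69, 84, 85, 89, 96, 98]


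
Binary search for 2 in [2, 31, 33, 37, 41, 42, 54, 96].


Step 1: lo=0, hi=7, mid=3, val=37
Step 2: lo=0, hi=2, mid=1, val=31
Step 3: lo=0, hi=0, mid=0, val=2

Found at index 0


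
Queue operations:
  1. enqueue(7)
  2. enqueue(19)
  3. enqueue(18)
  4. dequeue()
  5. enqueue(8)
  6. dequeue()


enqueue(7) -> [7]
enqueue(19) -> [7, 19]
enqueue(18) -> [7, 19, 18]
dequeue()->7, [19, 18]
enqueue(8) -> [19, 18, 8]
dequeue()->19, [18, 8]

Final queue: [18, 8]


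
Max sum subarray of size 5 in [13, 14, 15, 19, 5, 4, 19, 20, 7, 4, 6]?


[0:5]: 66
[1:6]: 57
[2:7]: 62
[3:8]: 67
[4:9]: 55
[5:10]: 54
[6:11]: 56

Max: 67 at [3:8]


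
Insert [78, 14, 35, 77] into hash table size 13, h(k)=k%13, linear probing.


Insert 78: h=0 -> slot 0
Insert 14: h=1 -> slot 1
Insert 35: h=9 -> slot 9
Insert 77: h=12 -> slot 12

Table: [78, 14, None, None, None, None, None, None, None, 35, None, None, 77]


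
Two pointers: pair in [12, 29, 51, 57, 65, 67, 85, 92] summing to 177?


lo=0(12)+hi=7(92)=104
lo=1(29)+hi=7(92)=121
lo=2(51)+hi=7(92)=143
lo=3(57)+hi=7(92)=149
lo=4(65)+hi=7(92)=157
lo=5(67)+hi=7(92)=159
lo=6(85)+hi=7(92)=177

Yes: 85+92=177


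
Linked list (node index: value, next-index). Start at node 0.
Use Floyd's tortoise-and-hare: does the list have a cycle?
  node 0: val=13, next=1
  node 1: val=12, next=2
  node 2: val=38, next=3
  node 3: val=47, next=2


Floyd's tortoise (slow, +1) and hare (fast, +2):
  init: slow=0, fast=0
  step 1: slow=1, fast=2
  step 2: slow=2, fast=2
  slow == fast at node 2: cycle detected

Cycle: yes


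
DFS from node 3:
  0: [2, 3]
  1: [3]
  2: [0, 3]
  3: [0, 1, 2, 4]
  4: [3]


Visit 3, push [4, 2, 1, 0]
Visit 0, push [2]
Visit 2, push []
Visit 1, push []
Visit 4, push []

DFS order: [3, 0, 2, 1, 4]


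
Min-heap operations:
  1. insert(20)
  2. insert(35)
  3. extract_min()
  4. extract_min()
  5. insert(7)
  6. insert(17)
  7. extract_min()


insert(20) -> [20]
insert(35) -> [20, 35]
extract_min()->20, [35]
extract_min()->35, []
insert(7) -> [7]
insert(17) -> [7, 17]
extract_min()->7, [17]

Final heap: [17]


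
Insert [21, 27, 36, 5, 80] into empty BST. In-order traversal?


Insert 21: root
Insert 27: R from 21
Insert 36: R from 21 -> R from 27
Insert 5: L from 21
Insert 80: R from 21 -> R from 27 -> R from 36

In-order: [5, 21, 27, 36, 80]


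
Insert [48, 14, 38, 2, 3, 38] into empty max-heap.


Insert 48: [48]
Insert 14: [48, 14]
Insert 38: [48, 14, 38]
Insert 2: [48, 14, 38, 2]
Insert 3: [48, 14, 38, 2, 3]
Insert 38: [48, 14, 38, 2, 3, 38]

Final heap: [48, 14, 38, 2, 3, 38]


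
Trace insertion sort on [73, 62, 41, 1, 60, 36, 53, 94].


Initial: [73, 62, 41, 1, 60, 36, 53, 94]
Insert 62: [62, 73, 41, 1, 60, 36, 53, 94]
Insert 41: [41, 62, 73, 1, 60, 36, 53, 94]
Insert 1: [1, 41, 62, 73, 60, 36, 53, 94]
Insert 60: [1, 41, 60, 62, 73, 36, 53, 94]
Insert 36: [1, 36, 41, 60, 62, 73, 53, 94]
Insert 53: [1, 36, 41, 53, 60, 62, 73, 94]
Insert 94: [1, 36, 41, 53, 60, 62, 73, 94]

Sorted: [1, 36, 41, 53, 60, 62, 73, 94]


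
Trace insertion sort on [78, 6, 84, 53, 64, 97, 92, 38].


Initial: [78, 6, 84, 53, 64, 97, 92, 38]
Insert 6: [6, 78, 84, 53, 64, 97, 92, 38]
Insert 84: [6, 78, 84, 53, 64, 97, 92, 38]
Insert 53: [6, 53, 78, 84, 64, 97, 92, 38]
Insert 64: [6, 53, 64, 78, 84, 97, 92, 38]
Insert 97: [6, 53, 64, 78, 84, 97, 92, 38]
Insert 92: [6, 53, 64, 78, 84, 92, 97, 38]
Insert 38: [6, 38, 53, 64, 78, 84, 92, 97]

Sorted: [6, 38, 53, 64, 78, 84, 92, 97]


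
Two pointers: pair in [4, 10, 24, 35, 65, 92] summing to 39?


lo=0(4)+hi=5(92)=96
lo=0(4)+hi=4(65)=69
lo=0(4)+hi=3(35)=39

Yes: 4+35=39


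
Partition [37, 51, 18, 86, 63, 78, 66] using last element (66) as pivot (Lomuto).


Pivot: 66
  37 <= 66: advance i (no swap)
  51 <= 66: advance i (no swap)
  18 <= 66: advance i (no swap)
  63 <= 66: swap -> [37, 51, 18, 63, 86, 78, 66]
Place pivot at 4: [37, 51, 18, 63, 66, 78, 86]

Partitioned: [37, 51, 18, 63, 66, 78, 86]


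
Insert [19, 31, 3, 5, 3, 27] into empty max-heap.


Insert 19: [19]
Insert 31: [31, 19]
Insert 3: [31, 19, 3]
Insert 5: [31, 19, 3, 5]
Insert 3: [31, 19, 3, 5, 3]
Insert 27: [31, 19, 27, 5, 3, 3]

Final heap: [31, 19, 27, 5, 3, 3]


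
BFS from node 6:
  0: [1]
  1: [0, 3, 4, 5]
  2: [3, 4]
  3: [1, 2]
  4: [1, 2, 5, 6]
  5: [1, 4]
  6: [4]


Visit 6, enqueue [4]
Visit 4, enqueue [1, 2, 5]
Visit 1, enqueue [0, 3]
Visit 2, enqueue []
Visit 5, enqueue []
Visit 0, enqueue []
Visit 3, enqueue []

BFS order: [6, 4, 1, 2, 5, 0, 3]


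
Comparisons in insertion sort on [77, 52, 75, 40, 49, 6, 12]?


Algorithm: insertion sort
Input: [77, 52, 75, 40, 49, 6, 12]
Sorted: [6, 12, 40, 49, 52, 75, 77]

21


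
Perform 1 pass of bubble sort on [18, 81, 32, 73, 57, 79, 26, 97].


Initial: [18, 81, 32, 73, 57, 79, 26, 97]
Pass 1: [18, 32, 73, 57, 79, 26, 81, 97] (5 swaps)

After 1 pass: [18, 32, 73, 57, 79, 26, 81, 97]


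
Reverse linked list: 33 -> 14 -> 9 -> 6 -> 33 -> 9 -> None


Step 1: curr=33, set curr.next=prev(None) | reversed so far: 33
Step 2: curr=14, set curr.next=prev(33) | reversed so far: 14 -> 33
Step 3: curr=9, set curr.next=prev(14) | reversed so far: 9 -> 14 -> 33
Step 4: curr=6, set curr.next=prev(9) | reversed so far: 6 -> 9 -> 14 -> 33
Step 5: curr=33, set curr.next=prev(6) | reversed so far: 33 -> 6 -> 9 -> 14 -> 33
Step 6: curr=9, set curr.next=prev(33) | reversed so far: 9 -> 33 -> 6 -> 9 -> 14 -> 33

9 -> 33 -> 6 -> 9 -> 14 -> 33 -> None


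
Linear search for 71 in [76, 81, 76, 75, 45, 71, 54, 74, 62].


i=0: 76!=71
i=1: 81!=71
i=2: 76!=71
i=3: 75!=71
i=4: 45!=71
i=5: 71==71 found!

Found at 5, 6 comps


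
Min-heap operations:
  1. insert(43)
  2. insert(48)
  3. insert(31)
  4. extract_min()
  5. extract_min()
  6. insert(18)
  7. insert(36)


insert(43) -> [43]
insert(48) -> [43, 48]
insert(31) -> [31, 48, 43]
extract_min()->31, [43, 48]
extract_min()->43, [48]
insert(18) -> [18, 48]
insert(36) -> [18, 48, 36]

Final heap: [18, 48, 36]


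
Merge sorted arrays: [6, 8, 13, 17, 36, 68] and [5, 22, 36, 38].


Take 5 from B
Take 6 from A
Take 8 from A
Take 13 from A
Take 17 from A
Take 22 from B
Take 36 from A
Take 36 from B
Take 38 from B

Merged: [5, 6, 8, 13, 17, 22, 36, 36, 38, 68]


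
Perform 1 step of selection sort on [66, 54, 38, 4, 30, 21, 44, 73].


Initial: [66, 54, 38, 4, 30, 21, 44, 73]
Step 1: min=4 at 3
  Swap: [4, 54, 38, 66, 30, 21, 44, 73]

After 1 step: [4, 54, 38, 66, 30, 21, 44, 73]


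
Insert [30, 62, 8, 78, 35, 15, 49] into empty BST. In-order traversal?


Insert 30: root
Insert 62: R from 30
Insert 8: L from 30
Insert 78: R from 30 -> R from 62
Insert 35: R from 30 -> L from 62
Insert 15: L from 30 -> R from 8
Insert 49: R from 30 -> L from 62 -> R from 35

In-order: [8, 15, 30, 35, 49, 62, 78]


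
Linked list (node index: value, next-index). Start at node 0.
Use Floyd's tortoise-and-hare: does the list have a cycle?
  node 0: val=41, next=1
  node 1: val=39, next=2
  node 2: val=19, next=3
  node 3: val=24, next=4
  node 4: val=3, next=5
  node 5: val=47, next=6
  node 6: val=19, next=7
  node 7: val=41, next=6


Floyd's tortoise (slow, +1) and hare (fast, +2):
  init: slow=0, fast=0
  step 1: slow=1, fast=2
  step 2: slow=2, fast=4
  step 3: slow=3, fast=6
  step 4: slow=4, fast=6
  step 5: slow=5, fast=6
  step 6: slow=6, fast=6
  slow == fast at node 6: cycle detected

Cycle: yes


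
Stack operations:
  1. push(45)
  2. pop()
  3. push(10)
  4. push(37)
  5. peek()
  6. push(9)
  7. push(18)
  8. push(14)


push(45) -> [45]
pop()->45, []
push(10) -> [10]
push(37) -> [10, 37]
peek()->37
push(9) -> [10, 37, 9]
push(18) -> [10, 37, 9, 18]
push(14) -> [10, 37, 9, 18, 14]

Final stack: [10, 37, 9, 18, 14]


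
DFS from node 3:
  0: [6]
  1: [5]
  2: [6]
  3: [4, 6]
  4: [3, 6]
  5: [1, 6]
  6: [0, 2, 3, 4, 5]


Visit 3, push [6, 4]
Visit 4, push [6]
Visit 6, push [5, 2, 0]
Visit 0, push []
Visit 2, push []
Visit 5, push [1]
Visit 1, push []

DFS order: [3, 4, 6, 0, 2, 5, 1]


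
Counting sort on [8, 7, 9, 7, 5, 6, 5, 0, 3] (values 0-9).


Input: [8, 7, 9, 7, 5, 6, 5, 0, 3]
Counts: [1, 0, 0, 1, 0, 2, 1, 2, 1, 1]

Sorted: [0, 3, 5, 5, 6, 7, 7, 8, 9]


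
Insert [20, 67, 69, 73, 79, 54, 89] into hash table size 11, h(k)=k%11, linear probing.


Insert 20: h=9 -> slot 9
Insert 67: h=1 -> slot 1
Insert 69: h=3 -> slot 3
Insert 73: h=7 -> slot 7
Insert 79: h=2 -> slot 2
Insert 54: h=10 -> slot 10
Insert 89: h=1, 3 probes -> slot 4

Table: [None, 67, 79, 69, 89, None, None, 73, None, 20, 54]


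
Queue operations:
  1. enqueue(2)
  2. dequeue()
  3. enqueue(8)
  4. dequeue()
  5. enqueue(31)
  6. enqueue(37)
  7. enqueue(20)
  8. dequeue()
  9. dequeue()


enqueue(2) -> [2]
dequeue()->2, []
enqueue(8) -> [8]
dequeue()->8, []
enqueue(31) -> [31]
enqueue(37) -> [31, 37]
enqueue(20) -> [31, 37, 20]
dequeue()->31, [37, 20]
dequeue()->37, [20]

Final queue: [20]


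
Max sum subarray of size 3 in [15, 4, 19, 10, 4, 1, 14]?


[0:3]: 38
[1:4]: 33
[2:5]: 33
[3:6]: 15
[4:7]: 19

Max: 38 at [0:3]


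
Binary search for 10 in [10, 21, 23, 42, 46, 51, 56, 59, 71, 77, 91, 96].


Step 1: lo=0, hi=11, mid=5, val=51
Step 2: lo=0, hi=4, mid=2, val=23
Step 3: lo=0, hi=1, mid=0, val=10

Found at index 0


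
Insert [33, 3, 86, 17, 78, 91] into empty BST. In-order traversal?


Insert 33: root
Insert 3: L from 33
Insert 86: R from 33
Insert 17: L from 33 -> R from 3
Insert 78: R from 33 -> L from 86
Insert 91: R from 33 -> R from 86

In-order: [3, 17, 33, 78, 86, 91]


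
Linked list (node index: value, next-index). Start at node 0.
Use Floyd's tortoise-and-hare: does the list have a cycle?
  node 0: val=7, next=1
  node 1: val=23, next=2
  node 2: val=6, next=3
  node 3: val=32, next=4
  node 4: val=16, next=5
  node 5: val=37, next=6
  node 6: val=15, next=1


Floyd's tortoise (slow, +1) and hare (fast, +2):
  init: slow=0, fast=0
  step 1: slow=1, fast=2
  step 2: slow=2, fast=4
  step 3: slow=3, fast=6
  step 4: slow=4, fast=2
  step 5: slow=5, fast=4
  step 6: slow=6, fast=6
  slow == fast at node 6: cycle detected

Cycle: yes


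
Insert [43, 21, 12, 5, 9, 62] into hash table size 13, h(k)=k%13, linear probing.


Insert 43: h=4 -> slot 4
Insert 21: h=8 -> slot 8
Insert 12: h=12 -> slot 12
Insert 5: h=5 -> slot 5
Insert 9: h=9 -> slot 9
Insert 62: h=10 -> slot 10

Table: [None, None, None, None, 43, 5, None, None, 21, 9, 62, None, 12]


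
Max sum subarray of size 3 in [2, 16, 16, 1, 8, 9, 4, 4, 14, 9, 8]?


[0:3]: 34
[1:4]: 33
[2:5]: 25
[3:6]: 18
[4:7]: 21
[5:8]: 17
[6:9]: 22
[7:10]: 27
[8:11]: 31

Max: 34 at [0:3]


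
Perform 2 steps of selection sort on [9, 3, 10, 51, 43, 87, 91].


Initial: [9, 3, 10, 51, 43, 87, 91]
Step 1: min=3 at 1
  Swap: [3, 9, 10, 51, 43, 87, 91]
Step 2: min=9 at 1
  Swap: [3, 9, 10, 51, 43, 87, 91]

After 2 steps: [3, 9, 10, 51, 43, 87, 91]


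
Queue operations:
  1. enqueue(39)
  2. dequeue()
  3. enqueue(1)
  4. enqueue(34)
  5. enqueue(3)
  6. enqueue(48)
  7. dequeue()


enqueue(39) -> [39]
dequeue()->39, []
enqueue(1) -> [1]
enqueue(34) -> [1, 34]
enqueue(3) -> [1, 34, 3]
enqueue(48) -> [1, 34, 3, 48]
dequeue()->1, [34, 3, 48]

Final queue: [34, 3, 48]


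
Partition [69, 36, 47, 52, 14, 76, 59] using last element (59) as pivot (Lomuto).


Pivot: 59
  36 <= 59: swap -> [36, 69, 47, 52, 14, 76, 59]
  47 <= 59: swap -> [36, 47, 69, 52, 14, 76, 59]
  52 <= 59: swap -> [36, 47, 52, 69, 14, 76, 59]
  14 <= 59: swap -> [36, 47, 52, 14, 69, 76, 59]
Place pivot at 4: [36, 47, 52, 14, 59, 76, 69]

Partitioned: [36, 47, 52, 14, 59, 76, 69]


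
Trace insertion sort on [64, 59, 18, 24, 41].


Initial: [64, 59, 18, 24, 41]
Insert 59: [59, 64, 18, 24, 41]
Insert 18: [18, 59, 64, 24, 41]
Insert 24: [18, 24, 59, 64, 41]
Insert 41: [18, 24, 41, 59, 64]

Sorted: [18, 24, 41, 59, 64]


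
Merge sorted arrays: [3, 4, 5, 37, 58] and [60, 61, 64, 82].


Take 3 from A
Take 4 from A
Take 5 from A
Take 37 from A
Take 58 from A

Merged: [3, 4, 5, 37, 58, 60, 61, 64, 82]


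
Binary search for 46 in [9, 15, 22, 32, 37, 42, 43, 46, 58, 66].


Step 1: lo=0, hi=9, mid=4, val=37
Step 2: lo=5, hi=9, mid=7, val=46

Found at index 7


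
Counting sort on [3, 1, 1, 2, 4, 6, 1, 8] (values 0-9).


Input: [3, 1, 1, 2, 4, 6, 1, 8]
Counts: [0, 3, 1, 1, 1, 0, 1, 0, 1, 0]

Sorted: [1, 1, 1, 2, 3, 4, 6, 8]


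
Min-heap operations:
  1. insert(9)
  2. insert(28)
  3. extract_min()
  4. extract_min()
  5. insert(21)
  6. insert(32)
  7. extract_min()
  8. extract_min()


insert(9) -> [9]
insert(28) -> [9, 28]
extract_min()->9, [28]
extract_min()->28, []
insert(21) -> [21]
insert(32) -> [21, 32]
extract_min()->21, [32]
extract_min()->32, []

Final heap: []


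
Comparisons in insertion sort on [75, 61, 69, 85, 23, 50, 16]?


Algorithm: insertion sort
Input: [75, 61, 69, 85, 23, 50, 16]
Sorted: [16, 23, 50, 61, 69, 75, 85]

19


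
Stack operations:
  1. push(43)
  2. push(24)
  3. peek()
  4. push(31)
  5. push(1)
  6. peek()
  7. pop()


push(43) -> [43]
push(24) -> [43, 24]
peek()->24
push(31) -> [43, 24, 31]
push(1) -> [43, 24, 31, 1]
peek()->1
pop()->1, [43, 24, 31]

Final stack: [43, 24, 31]


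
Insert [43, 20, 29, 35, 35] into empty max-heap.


Insert 43: [43]
Insert 20: [43, 20]
Insert 29: [43, 20, 29]
Insert 35: [43, 35, 29, 20]
Insert 35: [43, 35, 29, 20, 35]

Final heap: [43, 35, 29, 20, 35]


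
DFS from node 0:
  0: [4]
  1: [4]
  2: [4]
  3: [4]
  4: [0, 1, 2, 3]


Visit 0, push [4]
Visit 4, push [3, 2, 1]
Visit 1, push []
Visit 2, push []
Visit 3, push []

DFS order: [0, 4, 1, 2, 3]


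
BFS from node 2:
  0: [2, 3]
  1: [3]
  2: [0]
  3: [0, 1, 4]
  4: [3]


Visit 2, enqueue [0]
Visit 0, enqueue [3]
Visit 3, enqueue [1, 4]
Visit 1, enqueue []
Visit 4, enqueue []

BFS order: [2, 0, 3, 1, 4]


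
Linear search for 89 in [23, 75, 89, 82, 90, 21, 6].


i=0: 23!=89
i=1: 75!=89
i=2: 89==89 found!

Found at 2, 3 comps


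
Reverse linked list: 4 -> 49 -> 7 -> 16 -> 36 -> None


Step 1: curr=4, set curr.next=prev(None) | reversed so far: 4
Step 2: curr=49, set curr.next=prev(4) | reversed so far: 49 -> 4
Step 3: curr=7, set curr.next=prev(49) | reversed so far: 7 -> 49 -> 4
Step 4: curr=16, set curr.next=prev(7) | reversed so far: 16 -> 7 -> 49 -> 4
Step 5: curr=36, set curr.next=prev(16) | reversed so far: 36 -> 16 -> 7 -> 49 -> 4

36 -> 16 -> 7 -> 49 -> 4 -> None


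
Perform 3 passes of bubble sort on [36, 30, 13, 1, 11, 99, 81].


Initial: [36, 30, 13, 1, 11, 99, 81]
Pass 1: [30, 13, 1, 11, 36, 81, 99] (5 swaps)
Pass 2: [13, 1, 11, 30, 36, 81, 99] (3 swaps)
Pass 3: [1, 11, 13, 30, 36, 81, 99] (2 swaps)

After 3 passes: [1, 11, 13, 30, 36, 81, 99]


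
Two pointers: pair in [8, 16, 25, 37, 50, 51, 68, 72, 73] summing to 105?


lo=0(8)+hi=8(73)=81
lo=1(16)+hi=8(73)=89
lo=2(25)+hi=8(73)=98
lo=3(37)+hi=8(73)=110
lo=3(37)+hi=7(72)=109
lo=3(37)+hi=6(68)=105

Yes: 37+68=105


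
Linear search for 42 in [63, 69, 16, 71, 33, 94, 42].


i=0: 63!=42
i=1: 69!=42
i=2: 16!=42
i=3: 71!=42
i=4: 33!=42
i=5: 94!=42
i=6: 42==42 found!

Found at 6, 7 comps


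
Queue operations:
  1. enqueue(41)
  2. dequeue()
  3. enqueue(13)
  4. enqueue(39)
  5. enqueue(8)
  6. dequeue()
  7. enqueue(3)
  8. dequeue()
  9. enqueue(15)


enqueue(41) -> [41]
dequeue()->41, []
enqueue(13) -> [13]
enqueue(39) -> [13, 39]
enqueue(8) -> [13, 39, 8]
dequeue()->13, [39, 8]
enqueue(3) -> [39, 8, 3]
dequeue()->39, [8, 3]
enqueue(15) -> [8, 3, 15]

Final queue: [8, 3, 15]


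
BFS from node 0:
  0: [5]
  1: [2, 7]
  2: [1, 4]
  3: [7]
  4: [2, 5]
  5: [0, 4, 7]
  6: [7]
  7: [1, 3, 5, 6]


Visit 0, enqueue [5]
Visit 5, enqueue [4, 7]
Visit 4, enqueue [2]
Visit 7, enqueue [1, 3, 6]
Visit 2, enqueue []
Visit 1, enqueue []
Visit 3, enqueue []
Visit 6, enqueue []

BFS order: [0, 5, 4, 7, 2, 1, 3, 6]


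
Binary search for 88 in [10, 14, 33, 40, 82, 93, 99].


Step 1: lo=0, hi=6, mid=3, val=40
Step 2: lo=4, hi=6, mid=5, val=93
Step 3: lo=4, hi=4, mid=4, val=82

Not found


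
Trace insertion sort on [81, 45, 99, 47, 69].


Initial: [81, 45, 99, 47, 69]
Insert 45: [45, 81, 99, 47, 69]
Insert 99: [45, 81, 99, 47, 69]
Insert 47: [45, 47, 81, 99, 69]
Insert 69: [45, 47, 69, 81, 99]

Sorted: [45, 47, 69, 81, 99]


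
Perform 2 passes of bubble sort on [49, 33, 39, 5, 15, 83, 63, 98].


Initial: [49, 33, 39, 5, 15, 83, 63, 98]
Pass 1: [33, 39, 5, 15, 49, 63, 83, 98] (5 swaps)
Pass 2: [33, 5, 15, 39, 49, 63, 83, 98] (2 swaps)

After 2 passes: [33, 5, 15, 39, 49, 63, 83, 98]


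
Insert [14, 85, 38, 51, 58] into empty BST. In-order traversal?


Insert 14: root
Insert 85: R from 14
Insert 38: R from 14 -> L from 85
Insert 51: R from 14 -> L from 85 -> R from 38
Insert 58: R from 14 -> L from 85 -> R from 38 -> R from 51

In-order: [14, 38, 51, 58, 85]


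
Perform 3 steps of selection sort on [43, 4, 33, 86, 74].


Initial: [43, 4, 33, 86, 74]
Step 1: min=4 at 1
  Swap: [4, 43, 33, 86, 74]
Step 2: min=33 at 2
  Swap: [4, 33, 43, 86, 74]
Step 3: min=43 at 2
  Swap: [4, 33, 43, 86, 74]

After 3 steps: [4, 33, 43, 86, 74]


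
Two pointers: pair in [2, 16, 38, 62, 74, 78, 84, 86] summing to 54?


lo=0(2)+hi=7(86)=88
lo=0(2)+hi=6(84)=86
lo=0(2)+hi=5(78)=80
lo=0(2)+hi=4(74)=76
lo=0(2)+hi=3(62)=64
lo=0(2)+hi=2(38)=40
lo=1(16)+hi=2(38)=54

Yes: 16+38=54


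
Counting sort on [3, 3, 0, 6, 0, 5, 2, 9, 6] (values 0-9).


Input: [3, 3, 0, 6, 0, 5, 2, 9, 6]
Counts: [2, 0, 1, 2, 0, 1, 2, 0, 0, 1]

Sorted: [0, 0, 2, 3, 3, 5, 6, 6, 9]


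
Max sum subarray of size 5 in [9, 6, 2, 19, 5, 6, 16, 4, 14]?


[0:5]: 41
[1:6]: 38
[2:7]: 48
[3:8]: 50
[4:9]: 45

Max: 50 at [3:8]


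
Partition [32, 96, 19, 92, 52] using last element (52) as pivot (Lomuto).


Pivot: 52
  32 <= 52: advance i (no swap)
  19 <= 52: swap -> [32, 19, 96, 92, 52]
Place pivot at 2: [32, 19, 52, 92, 96]

Partitioned: [32, 19, 52, 92, 96]


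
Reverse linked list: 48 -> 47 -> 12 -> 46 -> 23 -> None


Step 1: curr=48, set curr.next=prev(None) | reversed so far: 48
Step 2: curr=47, set curr.next=prev(48) | reversed so far: 47 -> 48
Step 3: curr=12, set curr.next=prev(47) | reversed so far: 12 -> 47 -> 48
Step 4: curr=46, set curr.next=prev(12) | reversed so far: 46 -> 12 -> 47 -> 48
Step 5: curr=23, set curr.next=prev(46) | reversed so far: 23 -> 46 -> 12 -> 47 -> 48

23 -> 46 -> 12 -> 47 -> 48 -> None


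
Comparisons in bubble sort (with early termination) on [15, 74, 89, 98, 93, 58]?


Algorithm: bubble sort (with early termination)
Input: [15, 74, 89, 98, 93, 58]
Sorted: [15, 58, 74, 89, 93, 98]

15


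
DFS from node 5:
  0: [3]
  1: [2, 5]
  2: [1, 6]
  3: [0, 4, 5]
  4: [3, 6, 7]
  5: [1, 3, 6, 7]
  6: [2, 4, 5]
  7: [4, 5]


Visit 5, push [7, 6, 3, 1]
Visit 1, push [2]
Visit 2, push [6]
Visit 6, push [4]
Visit 4, push [7, 3]
Visit 3, push [0]
Visit 0, push []
Visit 7, push []

DFS order: [5, 1, 2, 6, 4, 3, 0, 7]


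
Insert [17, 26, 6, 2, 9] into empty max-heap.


Insert 17: [17]
Insert 26: [26, 17]
Insert 6: [26, 17, 6]
Insert 2: [26, 17, 6, 2]
Insert 9: [26, 17, 6, 2, 9]

Final heap: [26, 17, 6, 2, 9]


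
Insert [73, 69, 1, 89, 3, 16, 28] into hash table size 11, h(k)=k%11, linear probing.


Insert 73: h=7 -> slot 7
Insert 69: h=3 -> slot 3
Insert 1: h=1 -> slot 1
Insert 89: h=1, 1 probes -> slot 2
Insert 3: h=3, 1 probes -> slot 4
Insert 16: h=5 -> slot 5
Insert 28: h=6 -> slot 6

Table: [None, 1, 89, 69, 3, 16, 28, 73, None, None, None]


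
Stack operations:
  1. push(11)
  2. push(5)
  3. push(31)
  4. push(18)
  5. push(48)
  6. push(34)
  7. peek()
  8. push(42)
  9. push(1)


push(11) -> [11]
push(5) -> [11, 5]
push(31) -> [11, 5, 31]
push(18) -> [11, 5, 31, 18]
push(48) -> [11, 5, 31, 18, 48]
push(34) -> [11, 5, 31, 18, 48, 34]
peek()->34
push(42) -> [11, 5, 31, 18, 48, 34, 42]
push(1) -> [11, 5, 31, 18, 48, 34, 42, 1]

Final stack: [11, 5, 31, 18, 48, 34, 42, 1]


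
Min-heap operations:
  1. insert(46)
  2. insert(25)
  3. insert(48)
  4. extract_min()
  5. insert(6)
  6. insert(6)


insert(46) -> [46]
insert(25) -> [25, 46]
insert(48) -> [25, 46, 48]
extract_min()->25, [46, 48]
insert(6) -> [6, 48, 46]
insert(6) -> [6, 6, 46, 48]

Final heap: [6, 6, 46, 48]


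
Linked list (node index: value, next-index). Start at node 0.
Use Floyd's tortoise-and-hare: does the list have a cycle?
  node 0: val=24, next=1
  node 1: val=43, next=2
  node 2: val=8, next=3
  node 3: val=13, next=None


Floyd's tortoise (slow, +1) and hare (fast, +2):
  init: slow=0, fast=0
  step 1: slow=1, fast=2
  step 2: fast 2->3->None, no cycle

Cycle: no


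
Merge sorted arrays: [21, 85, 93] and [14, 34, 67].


Take 14 from B
Take 21 from A
Take 34 from B
Take 67 from B

Merged: [14, 21, 34, 67, 85, 93]


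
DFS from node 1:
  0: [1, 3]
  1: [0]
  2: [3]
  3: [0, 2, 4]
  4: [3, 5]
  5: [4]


Visit 1, push [0]
Visit 0, push [3]
Visit 3, push [4, 2]
Visit 2, push []
Visit 4, push [5]
Visit 5, push []

DFS order: [1, 0, 3, 2, 4, 5]


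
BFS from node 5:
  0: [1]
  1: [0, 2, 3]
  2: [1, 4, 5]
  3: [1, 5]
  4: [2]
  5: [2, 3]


Visit 5, enqueue [2, 3]
Visit 2, enqueue [1, 4]
Visit 3, enqueue []
Visit 1, enqueue [0]
Visit 4, enqueue []
Visit 0, enqueue []

BFS order: [5, 2, 3, 1, 4, 0]


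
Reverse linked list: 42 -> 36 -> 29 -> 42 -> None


Step 1: curr=42, set curr.next=prev(None) | reversed so far: 42
Step 2: curr=36, set curr.next=prev(42) | reversed so far: 36 -> 42
Step 3: curr=29, set curr.next=prev(36) | reversed so far: 29 -> 36 -> 42
Step 4: curr=42, set curr.next=prev(29) | reversed so far: 42 -> 29 -> 36 -> 42

42 -> 29 -> 36 -> 42 -> None


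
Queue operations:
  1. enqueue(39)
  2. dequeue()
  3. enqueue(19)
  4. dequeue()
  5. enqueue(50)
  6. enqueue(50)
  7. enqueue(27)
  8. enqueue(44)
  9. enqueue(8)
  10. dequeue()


enqueue(39) -> [39]
dequeue()->39, []
enqueue(19) -> [19]
dequeue()->19, []
enqueue(50) -> [50]
enqueue(50) -> [50, 50]
enqueue(27) -> [50, 50, 27]
enqueue(44) -> [50, 50, 27, 44]
enqueue(8) -> [50, 50, 27, 44, 8]
dequeue()->50, [50, 27, 44, 8]

Final queue: [50, 27, 44, 8]


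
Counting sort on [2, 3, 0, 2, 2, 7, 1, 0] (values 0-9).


Input: [2, 3, 0, 2, 2, 7, 1, 0]
Counts: [2, 1, 3, 1, 0, 0, 0, 1, 0, 0]

Sorted: [0, 0, 1, 2, 2, 2, 3, 7]


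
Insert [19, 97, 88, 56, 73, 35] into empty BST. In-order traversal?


Insert 19: root
Insert 97: R from 19
Insert 88: R from 19 -> L from 97
Insert 56: R from 19 -> L from 97 -> L from 88
Insert 73: R from 19 -> L from 97 -> L from 88 -> R from 56
Insert 35: R from 19 -> L from 97 -> L from 88 -> L from 56

In-order: [19, 35, 56, 73, 88, 97]


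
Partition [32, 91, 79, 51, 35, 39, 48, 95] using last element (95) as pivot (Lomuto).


Pivot: 95
  32 <= 95: advance i (no swap)
  91 <= 95: advance i (no swap)
  79 <= 95: advance i (no swap)
  51 <= 95: advance i (no swap)
  35 <= 95: advance i (no swap)
  39 <= 95: advance i (no swap)
  48 <= 95: advance i (no swap)
Place pivot at 7: [32, 91, 79, 51, 35, 39, 48, 95]

Partitioned: [32, 91, 79, 51, 35, 39, 48, 95]


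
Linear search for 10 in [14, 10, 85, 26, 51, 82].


i=0: 14!=10
i=1: 10==10 found!

Found at 1, 2 comps


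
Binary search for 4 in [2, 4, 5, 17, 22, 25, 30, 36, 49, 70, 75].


Step 1: lo=0, hi=10, mid=5, val=25
Step 2: lo=0, hi=4, mid=2, val=5
Step 3: lo=0, hi=1, mid=0, val=2
Step 4: lo=1, hi=1, mid=1, val=4

Found at index 1


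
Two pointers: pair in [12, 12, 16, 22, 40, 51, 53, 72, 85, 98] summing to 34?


lo=0(12)+hi=9(98)=110
lo=0(12)+hi=8(85)=97
lo=0(12)+hi=7(72)=84
lo=0(12)+hi=6(53)=65
lo=0(12)+hi=5(51)=63
lo=0(12)+hi=4(40)=52
lo=0(12)+hi=3(22)=34

Yes: 12+22=34


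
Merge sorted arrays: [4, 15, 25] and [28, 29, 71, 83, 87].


Take 4 from A
Take 15 from A
Take 25 from A

Merged: [4, 15, 25, 28, 29, 71, 83, 87]


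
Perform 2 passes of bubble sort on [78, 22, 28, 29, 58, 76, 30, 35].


Initial: [78, 22, 28, 29, 58, 76, 30, 35]
Pass 1: [22, 28, 29, 58, 76, 30, 35, 78] (7 swaps)
Pass 2: [22, 28, 29, 58, 30, 35, 76, 78] (2 swaps)

After 2 passes: [22, 28, 29, 58, 30, 35, 76, 78]


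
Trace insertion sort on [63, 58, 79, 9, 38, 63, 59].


Initial: [63, 58, 79, 9, 38, 63, 59]
Insert 58: [58, 63, 79, 9, 38, 63, 59]
Insert 79: [58, 63, 79, 9, 38, 63, 59]
Insert 9: [9, 58, 63, 79, 38, 63, 59]
Insert 38: [9, 38, 58, 63, 79, 63, 59]
Insert 63: [9, 38, 58, 63, 63, 79, 59]
Insert 59: [9, 38, 58, 59, 63, 63, 79]

Sorted: [9, 38, 58, 59, 63, 63, 79]


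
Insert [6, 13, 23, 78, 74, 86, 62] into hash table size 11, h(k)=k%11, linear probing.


Insert 6: h=6 -> slot 6
Insert 13: h=2 -> slot 2
Insert 23: h=1 -> slot 1
Insert 78: h=1, 2 probes -> slot 3
Insert 74: h=8 -> slot 8
Insert 86: h=9 -> slot 9
Insert 62: h=7 -> slot 7

Table: [None, 23, 13, 78, None, None, 6, 62, 74, 86, None]


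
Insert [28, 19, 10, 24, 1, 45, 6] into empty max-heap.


Insert 28: [28]
Insert 19: [28, 19]
Insert 10: [28, 19, 10]
Insert 24: [28, 24, 10, 19]
Insert 1: [28, 24, 10, 19, 1]
Insert 45: [45, 24, 28, 19, 1, 10]
Insert 6: [45, 24, 28, 19, 1, 10, 6]

Final heap: [45, 24, 28, 19, 1, 10, 6]


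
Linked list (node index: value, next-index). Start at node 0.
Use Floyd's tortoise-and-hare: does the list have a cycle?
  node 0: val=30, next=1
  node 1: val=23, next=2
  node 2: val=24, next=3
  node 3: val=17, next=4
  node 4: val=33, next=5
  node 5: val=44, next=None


Floyd's tortoise (slow, +1) and hare (fast, +2):
  init: slow=0, fast=0
  step 1: slow=1, fast=2
  step 2: slow=2, fast=4
  step 3: fast 4->5->None, no cycle

Cycle: no


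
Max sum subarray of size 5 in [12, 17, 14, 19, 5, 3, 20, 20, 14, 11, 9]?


[0:5]: 67
[1:6]: 58
[2:7]: 61
[3:8]: 67
[4:9]: 62
[5:10]: 68
[6:11]: 74

Max: 74 at [6:11]


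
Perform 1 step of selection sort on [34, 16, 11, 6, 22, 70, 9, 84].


Initial: [34, 16, 11, 6, 22, 70, 9, 84]
Step 1: min=6 at 3
  Swap: [6, 16, 11, 34, 22, 70, 9, 84]

After 1 step: [6, 16, 11, 34, 22, 70, 9, 84]


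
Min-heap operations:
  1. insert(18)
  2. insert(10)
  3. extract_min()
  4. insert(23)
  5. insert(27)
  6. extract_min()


insert(18) -> [18]
insert(10) -> [10, 18]
extract_min()->10, [18]
insert(23) -> [18, 23]
insert(27) -> [18, 23, 27]
extract_min()->18, [23, 27]

Final heap: [23, 27]


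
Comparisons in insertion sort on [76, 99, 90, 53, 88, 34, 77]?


Algorithm: insertion sort
Input: [76, 99, 90, 53, 88, 34, 77]
Sorted: [34, 53, 76, 77, 88, 90, 99]

18


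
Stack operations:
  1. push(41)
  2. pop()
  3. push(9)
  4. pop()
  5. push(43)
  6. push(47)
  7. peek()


push(41) -> [41]
pop()->41, []
push(9) -> [9]
pop()->9, []
push(43) -> [43]
push(47) -> [43, 47]
peek()->47

Final stack: [43, 47]


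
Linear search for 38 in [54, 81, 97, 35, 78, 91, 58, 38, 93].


i=0: 54!=38
i=1: 81!=38
i=2: 97!=38
i=3: 35!=38
i=4: 78!=38
i=5: 91!=38
i=6: 58!=38
i=7: 38==38 found!

Found at 7, 8 comps


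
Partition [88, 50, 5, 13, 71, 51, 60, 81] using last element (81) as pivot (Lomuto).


Pivot: 81
  50 <= 81: swap -> [50, 88, 5, 13, 71, 51, 60, 81]
  5 <= 81: swap -> [50, 5, 88, 13, 71, 51, 60, 81]
  13 <= 81: swap -> [50, 5, 13, 88, 71, 51, 60, 81]
  71 <= 81: swap -> [50, 5, 13, 71, 88, 51, 60, 81]
  51 <= 81: swap -> [50, 5, 13, 71, 51, 88, 60, 81]
  60 <= 81: swap -> [50, 5, 13, 71, 51, 60, 88, 81]
Place pivot at 6: [50, 5, 13, 71, 51, 60, 81, 88]

Partitioned: [50, 5, 13, 71, 51, 60, 81, 88]


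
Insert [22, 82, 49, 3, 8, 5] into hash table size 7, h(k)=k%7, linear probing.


Insert 22: h=1 -> slot 1
Insert 82: h=5 -> slot 5
Insert 49: h=0 -> slot 0
Insert 3: h=3 -> slot 3
Insert 8: h=1, 1 probes -> slot 2
Insert 5: h=5, 1 probes -> slot 6

Table: [49, 22, 8, 3, None, 82, 5]


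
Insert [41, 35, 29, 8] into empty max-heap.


Insert 41: [41]
Insert 35: [41, 35]
Insert 29: [41, 35, 29]
Insert 8: [41, 35, 29, 8]

Final heap: [41, 35, 29, 8]


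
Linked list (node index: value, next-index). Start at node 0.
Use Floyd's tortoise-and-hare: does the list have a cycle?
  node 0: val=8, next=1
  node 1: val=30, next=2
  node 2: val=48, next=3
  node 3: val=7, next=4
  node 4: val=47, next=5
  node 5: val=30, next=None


Floyd's tortoise (slow, +1) and hare (fast, +2):
  init: slow=0, fast=0
  step 1: slow=1, fast=2
  step 2: slow=2, fast=4
  step 3: fast 4->5->None, no cycle

Cycle: no


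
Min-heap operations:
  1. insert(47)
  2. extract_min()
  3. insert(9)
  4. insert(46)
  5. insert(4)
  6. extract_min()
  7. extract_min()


insert(47) -> [47]
extract_min()->47, []
insert(9) -> [9]
insert(46) -> [9, 46]
insert(4) -> [4, 46, 9]
extract_min()->4, [9, 46]
extract_min()->9, [46]

Final heap: [46]


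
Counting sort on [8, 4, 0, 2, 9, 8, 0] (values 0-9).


Input: [8, 4, 0, 2, 9, 8, 0]
Counts: [2, 0, 1, 0, 1, 0, 0, 0, 2, 1]

Sorted: [0, 0, 2, 4, 8, 8, 9]


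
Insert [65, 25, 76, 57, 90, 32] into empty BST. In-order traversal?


Insert 65: root
Insert 25: L from 65
Insert 76: R from 65
Insert 57: L from 65 -> R from 25
Insert 90: R from 65 -> R from 76
Insert 32: L from 65 -> R from 25 -> L from 57

In-order: [25, 32, 57, 65, 76, 90]


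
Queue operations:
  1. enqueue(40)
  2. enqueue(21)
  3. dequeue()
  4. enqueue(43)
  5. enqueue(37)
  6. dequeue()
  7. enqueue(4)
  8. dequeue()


enqueue(40) -> [40]
enqueue(21) -> [40, 21]
dequeue()->40, [21]
enqueue(43) -> [21, 43]
enqueue(37) -> [21, 43, 37]
dequeue()->21, [43, 37]
enqueue(4) -> [43, 37, 4]
dequeue()->43, [37, 4]

Final queue: [37, 4]


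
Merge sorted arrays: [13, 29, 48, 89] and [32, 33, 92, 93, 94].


Take 13 from A
Take 29 from A
Take 32 from B
Take 33 from B
Take 48 from A
Take 89 from A

Merged: [13, 29, 32, 33, 48, 89, 92, 93, 94]


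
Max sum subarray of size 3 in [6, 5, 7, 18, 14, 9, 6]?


[0:3]: 18
[1:4]: 30
[2:5]: 39
[3:6]: 41
[4:7]: 29

Max: 41 at [3:6]


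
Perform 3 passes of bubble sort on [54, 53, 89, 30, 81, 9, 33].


Initial: [54, 53, 89, 30, 81, 9, 33]
Pass 1: [53, 54, 30, 81, 9, 33, 89] (5 swaps)
Pass 2: [53, 30, 54, 9, 33, 81, 89] (3 swaps)
Pass 3: [30, 53, 9, 33, 54, 81, 89] (3 swaps)

After 3 passes: [30, 53, 9, 33, 54, 81, 89]


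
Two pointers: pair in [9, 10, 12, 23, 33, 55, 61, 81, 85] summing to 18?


lo=0(9)+hi=8(85)=94
lo=0(9)+hi=7(81)=90
lo=0(9)+hi=6(61)=70
lo=0(9)+hi=5(55)=64
lo=0(9)+hi=4(33)=42
lo=0(9)+hi=3(23)=32
lo=0(9)+hi=2(12)=21
lo=0(9)+hi=1(10)=19

No pair found


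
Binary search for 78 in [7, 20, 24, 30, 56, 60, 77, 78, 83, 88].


Step 1: lo=0, hi=9, mid=4, val=56
Step 2: lo=5, hi=9, mid=7, val=78

Found at index 7


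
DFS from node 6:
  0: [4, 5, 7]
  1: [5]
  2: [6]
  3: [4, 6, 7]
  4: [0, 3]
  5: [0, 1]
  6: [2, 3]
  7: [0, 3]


Visit 6, push [3, 2]
Visit 2, push []
Visit 3, push [7, 4]
Visit 4, push [0]
Visit 0, push [7, 5]
Visit 5, push [1]
Visit 1, push []
Visit 7, push []

DFS order: [6, 2, 3, 4, 0, 5, 1, 7]


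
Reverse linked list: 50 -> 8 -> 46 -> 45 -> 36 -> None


Step 1: curr=50, set curr.next=prev(None) | reversed so far: 50
Step 2: curr=8, set curr.next=prev(50) | reversed so far: 8 -> 50
Step 3: curr=46, set curr.next=prev(8) | reversed so far: 46 -> 8 -> 50
Step 4: curr=45, set curr.next=prev(46) | reversed so far: 45 -> 46 -> 8 -> 50
Step 5: curr=36, set curr.next=prev(45) | reversed so far: 36 -> 45 -> 46 -> 8 -> 50

36 -> 45 -> 46 -> 8 -> 50 -> None


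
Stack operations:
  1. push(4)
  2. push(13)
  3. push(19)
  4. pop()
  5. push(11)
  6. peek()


push(4) -> [4]
push(13) -> [4, 13]
push(19) -> [4, 13, 19]
pop()->19, [4, 13]
push(11) -> [4, 13, 11]
peek()->11

Final stack: [4, 13, 11]


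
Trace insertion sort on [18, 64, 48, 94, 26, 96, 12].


Initial: [18, 64, 48, 94, 26, 96, 12]
Insert 64: [18, 64, 48, 94, 26, 96, 12]
Insert 48: [18, 48, 64, 94, 26, 96, 12]
Insert 94: [18, 48, 64, 94, 26, 96, 12]
Insert 26: [18, 26, 48, 64, 94, 96, 12]
Insert 96: [18, 26, 48, 64, 94, 96, 12]
Insert 12: [12, 18, 26, 48, 64, 94, 96]

Sorted: [12, 18, 26, 48, 64, 94, 96]


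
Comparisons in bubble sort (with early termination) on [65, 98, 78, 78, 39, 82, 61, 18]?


Algorithm: bubble sort (with early termination)
Input: [65, 98, 78, 78, 39, 82, 61, 18]
Sorted: [18, 39, 61, 65, 78, 78, 82, 98]

28


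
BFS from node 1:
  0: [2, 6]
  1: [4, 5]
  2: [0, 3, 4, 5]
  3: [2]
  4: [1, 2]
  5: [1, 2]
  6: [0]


Visit 1, enqueue [4, 5]
Visit 4, enqueue [2]
Visit 5, enqueue []
Visit 2, enqueue [0, 3]
Visit 0, enqueue [6]
Visit 3, enqueue []
Visit 6, enqueue []

BFS order: [1, 4, 5, 2, 0, 3, 6]


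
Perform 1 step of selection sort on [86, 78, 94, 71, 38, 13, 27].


Initial: [86, 78, 94, 71, 38, 13, 27]
Step 1: min=13 at 5
  Swap: [13, 78, 94, 71, 38, 86, 27]

After 1 step: [13, 78, 94, 71, 38, 86, 27]


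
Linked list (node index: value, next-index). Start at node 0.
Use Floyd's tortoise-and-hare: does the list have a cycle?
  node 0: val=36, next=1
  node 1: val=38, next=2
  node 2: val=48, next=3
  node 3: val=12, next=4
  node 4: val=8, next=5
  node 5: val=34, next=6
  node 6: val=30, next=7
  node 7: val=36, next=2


Floyd's tortoise (slow, +1) and hare (fast, +2):
  init: slow=0, fast=0
  step 1: slow=1, fast=2
  step 2: slow=2, fast=4
  step 3: slow=3, fast=6
  step 4: slow=4, fast=2
  step 5: slow=5, fast=4
  step 6: slow=6, fast=6
  slow == fast at node 6: cycle detected

Cycle: yes


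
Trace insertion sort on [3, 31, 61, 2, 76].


Initial: [3, 31, 61, 2, 76]
Insert 31: [3, 31, 61, 2, 76]
Insert 61: [3, 31, 61, 2, 76]
Insert 2: [2, 3, 31, 61, 76]
Insert 76: [2, 3, 31, 61, 76]

Sorted: [2, 3, 31, 61, 76]


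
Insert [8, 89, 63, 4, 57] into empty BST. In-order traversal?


Insert 8: root
Insert 89: R from 8
Insert 63: R from 8 -> L from 89
Insert 4: L from 8
Insert 57: R from 8 -> L from 89 -> L from 63

In-order: [4, 8, 57, 63, 89]


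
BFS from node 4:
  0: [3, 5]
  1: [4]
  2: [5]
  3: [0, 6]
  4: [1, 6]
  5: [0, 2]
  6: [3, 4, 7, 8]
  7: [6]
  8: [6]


Visit 4, enqueue [1, 6]
Visit 1, enqueue []
Visit 6, enqueue [3, 7, 8]
Visit 3, enqueue [0]
Visit 7, enqueue []
Visit 8, enqueue []
Visit 0, enqueue [5]
Visit 5, enqueue [2]
Visit 2, enqueue []

BFS order: [4, 1, 6, 3, 7, 8, 0, 5, 2]


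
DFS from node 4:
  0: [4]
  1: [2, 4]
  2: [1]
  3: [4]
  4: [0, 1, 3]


Visit 4, push [3, 1, 0]
Visit 0, push []
Visit 1, push [2]
Visit 2, push []
Visit 3, push []

DFS order: [4, 0, 1, 2, 3]


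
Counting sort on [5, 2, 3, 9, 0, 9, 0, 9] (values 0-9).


Input: [5, 2, 3, 9, 0, 9, 0, 9]
Counts: [2, 0, 1, 1, 0, 1, 0, 0, 0, 3]

Sorted: [0, 0, 2, 3, 5, 9, 9, 9]


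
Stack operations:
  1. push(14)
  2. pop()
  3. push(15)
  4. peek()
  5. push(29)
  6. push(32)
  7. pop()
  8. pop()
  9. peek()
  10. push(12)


push(14) -> [14]
pop()->14, []
push(15) -> [15]
peek()->15
push(29) -> [15, 29]
push(32) -> [15, 29, 32]
pop()->32, [15, 29]
pop()->29, [15]
peek()->15
push(12) -> [15, 12]

Final stack: [15, 12]


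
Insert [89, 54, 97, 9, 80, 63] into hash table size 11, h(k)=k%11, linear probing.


Insert 89: h=1 -> slot 1
Insert 54: h=10 -> slot 10
Insert 97: h=9 -> slot 9
Insert 9: h=9, 2 probes -> slot 0
Insert 80: h=3 -> slot 3
Insert 63: h=8 -> slot 8

Table: [9, 89, None, 80, None, None, None, None, 63, 97, 54]


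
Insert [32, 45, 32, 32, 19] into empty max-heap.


Insert 32: [32]
Insert 45: [45, 32]
Insert 32: [45, 32, 32]
Insert 32: [45, 32, 32, 32]
Insert 19: [45, 32, 32, 32, 19]

Final heap: [45, 32, 32, 32, 19]


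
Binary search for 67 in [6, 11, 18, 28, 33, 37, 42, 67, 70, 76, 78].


Step 1: lo=0, hi=10, mid=5, val=37
Step 2: lo=6, hi=10, mid=8, val=70
Step 3: lo=6, hi=7, mid=6, val=42
Step 4: lo=7, hi=7, mid=7, val=67

Found at index 7


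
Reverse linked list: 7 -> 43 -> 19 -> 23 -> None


Step 1: curr=7, set curr.next=prev(None) | reversed so far: 7
Step 2: curr=43, set curr.next=prev(7) | reversed so far: 43 -> 7
Step 3: curr=19, set curr.next=prev(43) | reversed so far: 19 -> 43 -> 7
Step 4: curr=23, set curr.next=prev(19) | reversed so far: 23 -> 19 -> 43 -> 7

23 -> 19 -> 43 -> 7 -> None


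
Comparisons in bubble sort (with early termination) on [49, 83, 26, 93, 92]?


Algorithm: bubble sort (with early termination)
Input: [49, 83, 26, 93, 92]
Sorted: [26, 49, 83, 92, 93]

9


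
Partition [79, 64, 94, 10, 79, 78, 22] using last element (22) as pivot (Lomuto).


Pivot: 22
  10 <= 22: swap -> [10, 64, 94, 79, 79, 78, 22]
Place pivot at 1: [10, 22, 94, 79, 79, 78, 64]

Partitioned: [10, 22, 94, 79, 79, 78, 64]


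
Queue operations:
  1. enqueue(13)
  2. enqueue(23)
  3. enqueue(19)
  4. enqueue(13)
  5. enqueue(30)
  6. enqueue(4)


enqueue(13) -> [13]
enqueue(23) -> [13, 23]
enqueue(19) -> [13, 23, 19]
enqueue(13) -> [13, 23, 19, 13]
enqueue(30) -> [13, 23, 19, 13, 30]
enqueue(4) -> [13, 23, 19, 13, 30, 4]

Final queue: [13, 23, 19, 13, 30, 4]


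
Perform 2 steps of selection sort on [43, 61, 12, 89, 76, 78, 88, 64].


Initial: [43, 61, 12, 89, 76, 78, 88, 64]
Step 1: min=12 at 2
  Swap: [12, 61, 43, 89, 76, 78, 88, 64]
Step 2: min=43 at 2
  Swap: [12, 43, 61, 89, 76, 78, 88, 64]

After 2 steps: [12, 43, 61, 89, 76, 78, 88, 64]
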